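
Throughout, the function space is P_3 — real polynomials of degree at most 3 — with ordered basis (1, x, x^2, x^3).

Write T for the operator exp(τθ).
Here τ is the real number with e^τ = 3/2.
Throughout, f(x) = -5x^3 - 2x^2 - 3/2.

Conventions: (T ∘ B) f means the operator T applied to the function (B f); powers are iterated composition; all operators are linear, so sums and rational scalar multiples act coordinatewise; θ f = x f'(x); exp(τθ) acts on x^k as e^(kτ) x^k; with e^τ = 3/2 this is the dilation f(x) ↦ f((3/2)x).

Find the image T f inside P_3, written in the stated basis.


exp(τθ) x^k = e^(kτ) x^k; with e^τ = 3/2 this sends x^k to (3/2)^k x^k
x^2 ↦ 9/4 x^2
x^3 ↦ 27/8 x^3
applying this coordinatewise to f: exp(τθ) f = -(135/8)x^3 - (9/2)x^2 - 3/2

g(x) = -(135/8)x^3 - (9/2)x^2 - 3/2


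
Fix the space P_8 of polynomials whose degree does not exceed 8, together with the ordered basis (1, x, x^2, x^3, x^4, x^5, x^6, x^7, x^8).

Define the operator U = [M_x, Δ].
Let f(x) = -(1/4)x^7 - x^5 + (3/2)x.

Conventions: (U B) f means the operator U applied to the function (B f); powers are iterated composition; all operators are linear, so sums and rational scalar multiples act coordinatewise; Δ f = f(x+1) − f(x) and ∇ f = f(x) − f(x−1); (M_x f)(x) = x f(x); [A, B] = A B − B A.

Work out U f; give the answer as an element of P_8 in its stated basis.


Δ f = -(7/4)x^6 - (21/4)x^5 - (55/4)x^4 - (75/4)x^3 - (61/4)x^2 - (27/4)x + 1/4
M_x Δ f = -(7/4)x^7 - (21/4)x^6 - (55/4)x^5 - (75/4)x^4 - (61/4)x^3 - (27/4)x^2 + (1/4)x
M_x f = -(1/4)x^8 - x^6 + (3/2)x^2
Δ M_x f = -2x^7 - 7x^6 - 20x^5 - (65/2)x^4 - 34x^3 - 22x^2 - 5x + 1/4
[M_x, Δ] f = (1/4)x^7 + (7/4)x^6 + (25/4)x^5 + (55/4)x^4 + (75/4)x^3 + (61/4)x^2 + (21/4)x - 1/4

g(x) = (1/4)x^7 + (7/4)x^6 + (25/4)x^5 + (55/4)x^4 + (75/4)x^3 + (61/4)x^2 + (21/4)x - 1/4


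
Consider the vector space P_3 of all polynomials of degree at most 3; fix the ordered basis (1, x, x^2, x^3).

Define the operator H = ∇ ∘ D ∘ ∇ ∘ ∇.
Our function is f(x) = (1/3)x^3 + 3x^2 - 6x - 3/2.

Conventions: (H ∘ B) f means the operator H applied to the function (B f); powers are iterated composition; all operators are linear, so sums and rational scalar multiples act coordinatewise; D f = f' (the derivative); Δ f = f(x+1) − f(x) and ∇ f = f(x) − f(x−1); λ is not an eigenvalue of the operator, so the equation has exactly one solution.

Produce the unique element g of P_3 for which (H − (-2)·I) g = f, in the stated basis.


write g with unknown coordinates in the stated basis and equate coefficients in (H − (-2)·I) g = f
solving from the highest basis element down gives g = (1/6)x^3 + (3/2)x^2 - 3x - 3/4
check: H g = 0
so H g − (-2)·g = (1/3)x^3 + 3x^2 - 6x - 3/2 = f ✓

the image equals g(x) = (1/6)x^3 + (3/2)x^2 - 3x - 3/4


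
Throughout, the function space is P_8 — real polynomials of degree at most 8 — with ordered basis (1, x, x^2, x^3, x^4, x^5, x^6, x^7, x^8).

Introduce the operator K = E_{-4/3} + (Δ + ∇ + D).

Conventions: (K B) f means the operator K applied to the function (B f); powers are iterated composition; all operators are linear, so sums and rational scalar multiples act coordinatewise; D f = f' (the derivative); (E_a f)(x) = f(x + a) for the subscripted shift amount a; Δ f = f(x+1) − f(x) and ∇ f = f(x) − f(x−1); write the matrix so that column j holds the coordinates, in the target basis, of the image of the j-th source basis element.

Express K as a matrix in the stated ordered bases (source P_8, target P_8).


the matrix is [[1, 5/3, 16/9, -10/27, 256/81, -538/243, 4096/729, -12010/2187, 65536/6561]; [0, 1, 10/3, 16/3, -40/27, 1280/81, -1076/81, 28672/729, -96080/2187]; [0, 0, 1, 5, 32/3, -100/27, 1280/27, -3766/81, 114688/729]; [0, 0, 0, 1, 20/3, 160/9, -200/27, 8960/81, -30128/243]; [0, 0, 0, 0, 1, 25/3, 80/3, -350/27, 17920/81]; [0, 0, 0, 0, 0, 1, 10, 112/3, -560/27]; [0, 0, 0, 0, 0, 0, 1, 35/3, 448/9]; [0, 0, 0, 0, 0, 0, 0, 1, 40/3]; [0, 0, 0, 0, 0, 0, 0, 0, 1]] (rows listed top to bottom)

image of 1: 1
image of x: x + 5/3
image of x^2: x^2 + (10/3)x + 16/9
image of x^3: x^3 + 5x^2 + (16/3)x - 10/27
image of x^4: x^4 + (20/3)x^3 + (32/3)x^2 - (40/27)x + 256/81
image of x^5: x^5 + (25/3)x^4 + (160/9)x^3 - (100/27)x^2 + (1280/81)x - 538/243
image of x^6: x^6 + 10x^5 + (80/3)x^4 - (200/27)x^3 + (1280/27)x^2 - (1076/81)x + 4096/729
image of x^7: x^7 + (35/3)x^6 + (112/3)x^5 - (350/27)x^4 + (8960/81)x^3 - (3766/81)x^2 + (28672/729)x - 12010/2187
image of x^8: x^8 + (40/3)x^7 + (448/9)x^6 - (560/27)x^5 + (17920/81)x^4 - (30128/243)x^3 + (114688/729)x^2 - (96080/2187)x + 65536/6561
each image's coordinates form column j of the matrix


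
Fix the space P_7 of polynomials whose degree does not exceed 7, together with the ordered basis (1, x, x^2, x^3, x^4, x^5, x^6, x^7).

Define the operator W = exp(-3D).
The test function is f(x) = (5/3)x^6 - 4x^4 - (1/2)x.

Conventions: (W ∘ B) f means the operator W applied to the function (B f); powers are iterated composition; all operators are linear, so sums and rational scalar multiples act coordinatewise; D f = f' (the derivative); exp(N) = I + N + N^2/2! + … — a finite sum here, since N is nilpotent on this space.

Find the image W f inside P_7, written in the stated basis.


order-1 term: -30x^5 + 48x^3 + 3/2
order-2 term: 225x^4 - 216x^2
order-3 term: -900x^3 + 432x
order-4 term: 2025x^2 - 324
order-5 term: -2430x
order-6 term: 1215
the series for exp(-3D) f terminates at order 6
exp(-3D) f = (5/3)x^6 - 30x^5 + 221x^4 - 852x^3 + 1809x^2 - (3997/2)x + 1785/2

the result is g(x) = (5/3)x^6 - 30x^5 + 221x^4 - 852x^3 + 1809x^2 - (3997/2)x + 1785/2


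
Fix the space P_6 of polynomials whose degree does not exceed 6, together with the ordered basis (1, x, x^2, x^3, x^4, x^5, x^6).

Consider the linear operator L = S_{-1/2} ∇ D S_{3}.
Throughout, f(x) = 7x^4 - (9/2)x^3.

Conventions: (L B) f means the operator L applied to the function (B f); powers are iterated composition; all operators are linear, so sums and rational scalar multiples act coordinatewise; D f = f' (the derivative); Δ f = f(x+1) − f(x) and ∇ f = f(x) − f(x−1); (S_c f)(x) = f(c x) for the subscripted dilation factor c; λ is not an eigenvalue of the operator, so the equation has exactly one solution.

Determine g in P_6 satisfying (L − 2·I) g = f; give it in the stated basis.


g(x) = -(7/2)x^4 + (9/4)x^3 - (1701/4)x^2 - (7533/8)x - 35883/8

write g with unknown coordinates in the stated basis and equate coefficients in (L − 2·I) g = f
solving from the highest basis element down gives g = -(7/2)x^4 + (9/4)x^3 - (1701/4)x^2 - (7533/8)x - 35883/8
check: L g = -(1701/2)x^2 - (7533/4)x - 35883/4
so L g − 2·g = 7x^4 - (9/2)x^3 = f ✓


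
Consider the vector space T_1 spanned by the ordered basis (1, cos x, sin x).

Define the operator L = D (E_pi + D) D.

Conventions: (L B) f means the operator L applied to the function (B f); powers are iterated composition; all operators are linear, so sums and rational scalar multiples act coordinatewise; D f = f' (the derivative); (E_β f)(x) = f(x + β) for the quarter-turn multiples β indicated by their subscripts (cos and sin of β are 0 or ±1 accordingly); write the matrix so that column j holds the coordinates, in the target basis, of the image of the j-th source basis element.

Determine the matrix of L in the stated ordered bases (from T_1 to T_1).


the matrix is [[0, 0, 0]; [0, 1, -1]; [0, 1, 1]] (rows listed top to bottom)

image of 1: 0
image of cos x: cos x + sin x
image of sin x: -cos x + sin x
each image's coordinates form column j of the matrix


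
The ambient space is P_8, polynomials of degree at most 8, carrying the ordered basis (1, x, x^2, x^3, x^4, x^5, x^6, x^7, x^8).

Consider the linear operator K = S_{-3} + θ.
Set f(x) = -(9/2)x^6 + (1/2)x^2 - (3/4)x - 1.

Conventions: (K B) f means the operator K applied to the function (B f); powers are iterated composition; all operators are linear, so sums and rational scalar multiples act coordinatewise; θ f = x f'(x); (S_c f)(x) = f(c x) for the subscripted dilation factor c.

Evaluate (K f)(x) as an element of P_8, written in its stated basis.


S_{-3} f = -(6561/2)x^6 + (9/2)x^2 + (9/4)x - 1
θ f = -27x^6 + x^2 - (3/4)x
(S_{-3} + θ) f = -(6615/2)x^6 + (11/2)x^2 + (3/2)x - 1

g(x) = -(6615/2)x^6 + (11/2)x^2 + (3/2)x - 1


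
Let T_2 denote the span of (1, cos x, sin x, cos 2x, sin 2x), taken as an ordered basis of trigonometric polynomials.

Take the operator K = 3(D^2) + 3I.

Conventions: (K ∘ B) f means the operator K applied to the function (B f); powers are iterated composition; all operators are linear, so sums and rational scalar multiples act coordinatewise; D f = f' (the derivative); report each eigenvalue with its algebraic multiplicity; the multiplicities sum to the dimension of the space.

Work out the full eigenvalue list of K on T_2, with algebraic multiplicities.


λ = -9 (multiplicity 2), λ = 0 (multiplicity 2), λ = 3 (multiplicity 1)

image of 1: 3
image of cos x: 0
image of sin x: 0
image of cos 2x: -9cos 2x
image of sin 2x: -9sin 2x
the matrix is diagonal; its diagonal is (3, 0, 0, -9, -9)
for a triangular matrix the eigenvalues are the diagonal entries, with algebraic multiplicity their repetition count


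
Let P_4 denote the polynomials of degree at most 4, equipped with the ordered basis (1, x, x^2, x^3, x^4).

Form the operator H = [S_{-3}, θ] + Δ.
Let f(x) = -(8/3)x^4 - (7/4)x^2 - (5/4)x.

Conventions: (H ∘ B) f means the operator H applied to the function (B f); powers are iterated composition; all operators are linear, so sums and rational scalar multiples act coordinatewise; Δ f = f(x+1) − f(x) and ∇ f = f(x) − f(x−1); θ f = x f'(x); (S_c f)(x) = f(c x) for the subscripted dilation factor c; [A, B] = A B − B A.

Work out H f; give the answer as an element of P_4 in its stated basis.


θ f = -(32/3)x^4 - (7/2)x^2 - (5/4)x
S_{-3} θ f = -864x^4 - (63/2)x^2 + (15/4)x
S_{-3} f = -216x^4 - (63/4)x^2 + (15/4)x
θ S_{-3} f = -864x^4 - (63/2)x^2 + (15/4)x
[S_{-3}, θ] f = 0
Δ f = -(32/3)x^3 - 16x^2 - (85/6)x - 17/3
([S_{-3}, θ] + Δ) f = -(32/3)x^3 - 16x^2 - (85/6)x - 17/3

the result is g(x) = -(32/3)x^3 - 16x^2 - (85/6)x - 17/3


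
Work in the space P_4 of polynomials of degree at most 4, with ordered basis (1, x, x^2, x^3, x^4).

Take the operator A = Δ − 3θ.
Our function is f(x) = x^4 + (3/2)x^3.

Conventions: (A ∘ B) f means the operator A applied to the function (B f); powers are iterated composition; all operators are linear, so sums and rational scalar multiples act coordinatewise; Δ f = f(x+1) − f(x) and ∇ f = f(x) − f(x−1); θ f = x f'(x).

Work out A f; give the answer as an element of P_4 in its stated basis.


Δ f = 4x^3 + (21/2)x^2 + (17/2)x + 5/2
θ f = 4x^4 + (9/2)x^3
(-3θ) f = -12x^4 - (27/2)x^3
(Δ − 3θ) f = -12x^4 - (19/2)x^3 + (21/2)x^2 + (17/2)x + 5/2

the image equals g(x) = -12x^4 - (19/2)x^3 + (21/2)x^2 + (17/2)x + 5/2


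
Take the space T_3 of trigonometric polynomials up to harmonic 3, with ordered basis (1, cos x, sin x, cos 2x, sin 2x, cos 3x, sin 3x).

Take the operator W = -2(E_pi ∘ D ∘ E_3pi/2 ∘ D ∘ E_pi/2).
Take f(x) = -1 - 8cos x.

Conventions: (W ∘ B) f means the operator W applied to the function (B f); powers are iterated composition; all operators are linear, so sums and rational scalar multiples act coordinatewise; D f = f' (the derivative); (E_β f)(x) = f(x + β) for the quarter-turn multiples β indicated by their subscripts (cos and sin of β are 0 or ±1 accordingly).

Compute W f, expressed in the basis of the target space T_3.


the result is g(x) = 16cos x

E_pi/2 f = -1 + 8sin x
D E_pi/2 f = 8cos x
E_3pi/2 D E_pi/2 f = 8sin x
D (E_3pi/2 ∘ D ∘ E_pi/2) f = 8cos x
E_pi D (E_3pi/2 ∘ D ∘ E_pi/2) f = -8cos x
(-2(E_pi ∘ D ∘ E_3pi/2 ∘ D ∘ E_pi/2)) f = 16cos x


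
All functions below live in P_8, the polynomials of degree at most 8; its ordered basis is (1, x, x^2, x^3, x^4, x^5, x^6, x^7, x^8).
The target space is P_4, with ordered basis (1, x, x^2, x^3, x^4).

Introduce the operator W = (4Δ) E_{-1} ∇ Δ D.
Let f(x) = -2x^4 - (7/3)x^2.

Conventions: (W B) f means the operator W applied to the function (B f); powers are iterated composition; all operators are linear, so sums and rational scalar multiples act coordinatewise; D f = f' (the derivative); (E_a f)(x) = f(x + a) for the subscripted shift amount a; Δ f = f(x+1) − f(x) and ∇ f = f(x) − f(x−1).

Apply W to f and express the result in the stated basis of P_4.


D f = -8x^3 - (14/3)x
Δ D f = -24x^2 - 24x - 38/3
∇ Δ D f = -48x
E_{-1} (∇ Δ D) f = -48x + 48
Δ E_{-1} (∇ Δ D) f = -48
(4Δ) E_{-1} (∇ Δ D) f = -192

the result is g(x) = -192


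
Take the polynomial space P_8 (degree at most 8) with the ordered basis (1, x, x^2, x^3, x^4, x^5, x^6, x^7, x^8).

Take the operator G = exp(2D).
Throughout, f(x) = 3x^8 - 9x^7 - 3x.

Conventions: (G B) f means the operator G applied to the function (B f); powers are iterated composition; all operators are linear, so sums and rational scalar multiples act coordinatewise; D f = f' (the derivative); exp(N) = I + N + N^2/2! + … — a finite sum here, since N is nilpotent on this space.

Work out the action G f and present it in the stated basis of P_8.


order-1 term: 48x^7 - 126x^6 - 6
order-2 term: 336x^6 - 756x^5
order-3 term: 1344x^5 - 2520x^4
order-4 term: 3360x^4 - 5040x^3
order-5 term: 5376x^3 - 6048x^2
order-6 term: 5376x^2 - 4032x
order-7 term: 3072x - 1152
order-8 term: 768
the series for exp(2D) f terminates at order 8
exp(2D) f = 3x^8 + 39x^7 + 210x^6 + 588x^5 + 840x^4 + 336x^3 - 672x^2 - 963x - 390

the result is g(x) = 3x^8 + 39x^7 + 210x^6 + 588x^5 + 840x^4 + 336x^3 - 672x^2 - 963x - 390


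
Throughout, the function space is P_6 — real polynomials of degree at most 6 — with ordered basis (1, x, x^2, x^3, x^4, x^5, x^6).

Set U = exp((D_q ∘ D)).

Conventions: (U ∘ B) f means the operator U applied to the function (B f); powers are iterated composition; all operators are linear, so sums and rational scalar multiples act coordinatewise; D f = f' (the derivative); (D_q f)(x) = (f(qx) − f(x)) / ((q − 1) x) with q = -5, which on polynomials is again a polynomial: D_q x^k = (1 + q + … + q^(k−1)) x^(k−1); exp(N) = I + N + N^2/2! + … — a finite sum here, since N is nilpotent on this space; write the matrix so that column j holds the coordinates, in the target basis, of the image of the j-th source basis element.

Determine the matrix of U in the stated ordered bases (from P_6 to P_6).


image of 1: 1
image of x: x
image of x^2: x^2 + 2
image of x^3: x^3 - 12x
image of x^4: x^4 + 84x^2 + 84
image of x^5: x^5 - 520x^3 + 3120x
image of x^6: x^6 + 3126x^4 + 131292x^2 + 87528
each image's coordinates form column j of the matrix

the matrix is [[1, 0, 2, 0, 84, 0, 87528]; [0, 1, 0, -12, 0, 3120, 0]; [0, 0, 1, 0, 84, 0, 131292]; [0, 0, 0, 1, 0, -520, 0]; [0, 0, 0, 0, 1, 0, 3126]; [0, 0, 0, 0, 0, 1, 0]; [0, 0, 0, 0, 0, 0, 1]] (rows listed top to bottom)


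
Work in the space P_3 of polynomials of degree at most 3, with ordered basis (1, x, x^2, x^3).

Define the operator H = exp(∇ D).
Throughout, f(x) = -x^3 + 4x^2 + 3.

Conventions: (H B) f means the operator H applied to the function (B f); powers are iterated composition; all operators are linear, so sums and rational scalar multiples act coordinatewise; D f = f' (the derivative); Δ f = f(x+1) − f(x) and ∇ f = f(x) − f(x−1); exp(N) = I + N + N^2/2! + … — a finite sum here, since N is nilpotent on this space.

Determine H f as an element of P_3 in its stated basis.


order-1 term: -6x + 11
the series for exp(∇ D) f terminates at order 1
exp(∇ D) f = -x^3 + 4x^2 - 6x + 14

the result is g(x) = -x^3 + 4x^2 - 6x + 14


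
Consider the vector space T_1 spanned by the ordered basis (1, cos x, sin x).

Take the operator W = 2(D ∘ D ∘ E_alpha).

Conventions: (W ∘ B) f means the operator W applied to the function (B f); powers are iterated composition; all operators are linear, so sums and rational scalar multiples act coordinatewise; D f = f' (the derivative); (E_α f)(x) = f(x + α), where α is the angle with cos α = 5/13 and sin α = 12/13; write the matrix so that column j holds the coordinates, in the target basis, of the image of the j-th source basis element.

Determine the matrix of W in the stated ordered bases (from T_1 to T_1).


image of 1: 0
image of cos x: -(10/13)cos x + (24/13)sin x
image of sin x: -(24/13)cos x - (10/13)sin x
each image's coordinates form column j of the matrix

the matrix is [[0, 0, 0]; [0, -10/13, -24/13]; [0, 24/13, -10/13]] (rows listed top to bottom)


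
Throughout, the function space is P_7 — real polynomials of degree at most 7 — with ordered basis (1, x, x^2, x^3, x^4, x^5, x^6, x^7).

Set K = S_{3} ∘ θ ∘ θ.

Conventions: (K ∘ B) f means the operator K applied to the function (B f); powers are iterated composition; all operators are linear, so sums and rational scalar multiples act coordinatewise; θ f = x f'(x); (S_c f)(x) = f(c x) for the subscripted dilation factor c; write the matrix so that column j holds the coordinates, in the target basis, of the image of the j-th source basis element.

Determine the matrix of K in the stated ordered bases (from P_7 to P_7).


the matrix is [[0, 0, 0, 0, 0, 0, 0, 0]; [0, 3, 0, 0, 0, 0, 0, 0]; [0, 0, 36, 0, 0, 0, 0, 0]; [0, 0, 0, 243, 0, 0, 0, 0]; [0, 0, 0, 0, 1296, 0, 0, 0]; [0, 0, 0, 0, 0, 6075, 0, 0]; [0, 0, 0, 0, 0, 0, 26244, 0]; [0, 0, 0, 0, 0, 0, 0, 107163]] (rows listed top to bottom)

image of 1: 0
image of x: 3x
image of x^2: 36x^2
image of x^3: 243x^3
image of x^4: 1296x^4
image of x^5: 6075x^5
image of x^6: 26244x^6
image of x^7: 107163x^7
each image's coordinates form column j of the matrix


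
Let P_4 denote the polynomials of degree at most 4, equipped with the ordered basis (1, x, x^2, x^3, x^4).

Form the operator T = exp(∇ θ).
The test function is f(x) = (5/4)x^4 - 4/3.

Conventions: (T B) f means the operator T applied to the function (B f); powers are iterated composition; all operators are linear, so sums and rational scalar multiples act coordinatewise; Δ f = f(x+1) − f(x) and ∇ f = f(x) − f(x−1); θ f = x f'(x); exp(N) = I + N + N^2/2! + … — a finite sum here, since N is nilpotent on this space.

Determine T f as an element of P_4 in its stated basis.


the image equals g(x) = (5/4)x^4 + 20x^3 + 60x^2 - 10x - 49/3

order-1 term: 20x^3 - 30x^2 + 20x - 5
order-2 term: 90x^2 - 150x + 70
order-3 term: 120x - 110
order-4 term: 30
the series for exp(∇ θ) f terminates at order 4
exp(∇ θ) f = (5/4)x^4 + 20x^3 + 60x^2 - 10x - 49/3


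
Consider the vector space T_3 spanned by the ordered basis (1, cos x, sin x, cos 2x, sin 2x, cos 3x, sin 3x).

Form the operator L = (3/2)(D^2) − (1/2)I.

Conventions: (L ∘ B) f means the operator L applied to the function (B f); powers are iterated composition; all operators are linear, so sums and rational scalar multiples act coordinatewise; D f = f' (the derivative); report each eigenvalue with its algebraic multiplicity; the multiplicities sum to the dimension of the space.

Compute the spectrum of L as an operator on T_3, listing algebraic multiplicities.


λ = -14 (multiplicity 2), λ = -13/2 (multiplicity 2), λ = -2 (multiplicity 2), λ = -1/2 (multiplicity 1)

image of 1: -1/2
image of cos x: -2cos x
image of sin x: -2sin x
image of cos 2x: -(13/2)cos 2x
image of sin 2x: -(13/2)sin 2x
image of cos 3x: -14cos 3x
image of sin 3x: -14sin 3x
the matrix is diagonal; its diagonal is (-1/2, -2, -2, -13/2, -13/2, -14, -14)
for a triangular matrix the eigenvalues are the diagonal entries, with algebraic multiplicity their repetition count


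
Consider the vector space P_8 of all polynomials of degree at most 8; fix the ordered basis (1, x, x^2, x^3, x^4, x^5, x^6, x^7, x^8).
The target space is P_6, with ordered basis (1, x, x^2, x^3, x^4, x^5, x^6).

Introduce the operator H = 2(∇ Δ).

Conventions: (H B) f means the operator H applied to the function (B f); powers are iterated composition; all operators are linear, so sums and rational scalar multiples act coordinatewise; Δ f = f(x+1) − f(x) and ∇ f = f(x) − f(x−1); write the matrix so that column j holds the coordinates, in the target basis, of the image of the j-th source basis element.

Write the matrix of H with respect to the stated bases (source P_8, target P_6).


image of 1: 0
image of x: 0
image of x^2: 4
image of x^3: 12x
image of x^4: 24x^2 + 4
image of x^5: 40x^3 + 20x
image of x^6: 60x^4 + 60x^2 + 4
image of x^7: 84x^5 + 140x^3 + 28x
image of x^8: 112x^6 + 280x^4 + 112x^2 + 4
each image's coordinates form column j of the matrix

the matrix is [[0, 0, 4, 0, 4, 0, 4, 0, 4]; [0, 0, 0, 12, 0, 20, 0, 28, 0]; [0, 0, 0, 0, 24, 0, 60, 0, 112]; [0, 0, 0, 0, 0, 40, 0, 140, 0]; [0, 0, 0, 0, 0, 0, 60, 0, 280]; [0, 0, 0, 0, 0, 0, 0, 84, 0]; [0, 0, 0, 0, 0, 0, 0, 0, 112]] (rows listed top to bottom)


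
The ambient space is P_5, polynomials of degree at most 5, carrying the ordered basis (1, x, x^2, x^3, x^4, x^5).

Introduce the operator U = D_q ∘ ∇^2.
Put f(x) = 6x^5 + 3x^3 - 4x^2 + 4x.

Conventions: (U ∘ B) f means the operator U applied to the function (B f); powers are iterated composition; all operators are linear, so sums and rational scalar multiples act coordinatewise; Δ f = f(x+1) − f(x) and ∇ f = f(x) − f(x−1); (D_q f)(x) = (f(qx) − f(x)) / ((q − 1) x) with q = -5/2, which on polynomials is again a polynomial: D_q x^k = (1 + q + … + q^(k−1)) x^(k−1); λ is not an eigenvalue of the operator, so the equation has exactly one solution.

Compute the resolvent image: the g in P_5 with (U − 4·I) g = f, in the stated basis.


write g with unknown coordinates in the stated basis and equate coefficients in (U − 4·I) g = f
solving from the highest basis element down gives g = -(3/2)x^5 - (3/4)x^3 - (277/8)x^2 - (139/4)x - 219/8
check: U g = -(285/2)x^2 - 135x - 219/2
so U g − 4·g = 6x^5 + 3x^3 - 4x^2 + 4x = f ✓

g(x) = -(3/2)x^5 - (3/4)x^3 - (277/8)x^2 - (139/4)x - 219/8


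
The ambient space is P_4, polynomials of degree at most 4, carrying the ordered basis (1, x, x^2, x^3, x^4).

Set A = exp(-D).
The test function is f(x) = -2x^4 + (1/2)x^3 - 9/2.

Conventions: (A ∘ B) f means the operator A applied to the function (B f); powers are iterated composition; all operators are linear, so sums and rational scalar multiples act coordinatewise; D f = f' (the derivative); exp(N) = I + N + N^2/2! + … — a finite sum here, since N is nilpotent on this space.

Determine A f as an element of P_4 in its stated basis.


order-1 term: 8x^3 - (3/2)x^2
order-2 term: -12x^2 + (3/2)x
order-3 term: 8x - 1/2
order-4 term: -2
the series for exp(-D) f terminates at order 4
exp(-D) f = -2x^4 + (17/2)x^3 - (27/2)x^2 + (19/2)x - 7

the result is g(x) = -2x^4 + (17/2)x^3 - (27/2)x^2 + (19/2)x - 7


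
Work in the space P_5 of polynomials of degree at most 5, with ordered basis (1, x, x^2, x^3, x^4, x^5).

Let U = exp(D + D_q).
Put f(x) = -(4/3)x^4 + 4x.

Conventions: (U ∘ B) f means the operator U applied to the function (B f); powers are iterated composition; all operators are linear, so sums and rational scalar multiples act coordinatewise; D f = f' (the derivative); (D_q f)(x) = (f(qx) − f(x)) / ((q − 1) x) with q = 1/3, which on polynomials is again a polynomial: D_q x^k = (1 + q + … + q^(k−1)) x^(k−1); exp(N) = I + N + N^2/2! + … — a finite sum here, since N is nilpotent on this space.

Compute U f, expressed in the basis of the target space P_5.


order-1 term: -(592/81)x^3 + 8
order-2 term: -(11840/729)x^2
order-3 term: -(118400/6561)x
order-4 term: -59200/6561
the series for exp(D + D_q) f terminates at order 4
exp(D + D_q) f = -(4/3)x^4 - (592/81)x^3 - (11840/729)x^2 - (92156/6561)x - 6712/6561

g(x) = -(4/3)x^4 - (592/81)x^3 - (11840/729)x^2 - (92156/6561)x - 6712/6561


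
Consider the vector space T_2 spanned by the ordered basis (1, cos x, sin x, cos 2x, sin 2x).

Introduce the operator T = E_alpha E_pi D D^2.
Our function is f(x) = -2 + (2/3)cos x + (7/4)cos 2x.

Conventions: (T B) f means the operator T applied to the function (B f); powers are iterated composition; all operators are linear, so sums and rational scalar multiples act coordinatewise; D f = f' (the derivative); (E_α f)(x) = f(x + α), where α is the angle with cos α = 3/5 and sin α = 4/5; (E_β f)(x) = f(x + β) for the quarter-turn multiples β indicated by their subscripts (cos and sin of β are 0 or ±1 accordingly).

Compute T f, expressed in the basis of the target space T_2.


g(x) = -(8/15)cos x - (2/5)sin x + (336/25)cos 2x - (98/25)sin 2x

D f = -(2/3)sin x - (7/2)sin 2x
D D f = -(2/3)cos x - 7cos 2x
D D^2 f = (2/3)sin x + 14sin 2x
E_pi D D^2 f = -(2/3)sin x + 14sin 2x
E_alpha (E_pi D D^2) f = -(8/15)cos x - (2/5)sin x + (336/25)cos 2x - (98/25)sin 2x


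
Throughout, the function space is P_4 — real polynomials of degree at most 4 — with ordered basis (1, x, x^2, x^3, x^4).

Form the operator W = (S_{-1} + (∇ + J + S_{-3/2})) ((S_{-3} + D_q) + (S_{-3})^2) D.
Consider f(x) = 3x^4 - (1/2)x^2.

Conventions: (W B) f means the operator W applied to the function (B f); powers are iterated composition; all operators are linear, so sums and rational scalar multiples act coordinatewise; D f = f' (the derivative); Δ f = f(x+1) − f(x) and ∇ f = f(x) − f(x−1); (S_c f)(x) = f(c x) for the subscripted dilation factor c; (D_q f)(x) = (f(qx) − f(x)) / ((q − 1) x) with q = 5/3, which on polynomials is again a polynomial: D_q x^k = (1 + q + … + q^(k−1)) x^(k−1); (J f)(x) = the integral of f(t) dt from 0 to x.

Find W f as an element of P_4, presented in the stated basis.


D f = 12x^3 - x
S_{-3} D f = -324x^3 + 3x
D_q D f = (196/3)x^2 - 1
(S_{-3} + D_q) D f = -324x^3 + (196/3)x^2 + 3x - 1
S_{-3} D f = -324x^3 + 3x
S_{-3} S_{-3} D f = 8748x^3 - 9x
((S_{-3} + D_q) + (S_{-3})^2) D f = 8424x^3 + (196/3)x^2 - 6x - 1
S_{-1} ((S_{-3} + D_q) + (S_{-3})^2) D f = -8424x^3 + (196/3)x^2 + 6x - 1
∇ ((S_{-3} + D_q) + (S_{-3})^2) D f = 25272x^2 - (75424/3)x + 25058/3
J ((S_{-3} + D_q) + (S_{-3})^2) D f = 2106x^4 + (196/9)x^3 - 3x^2 - x
S_{-3/2} ((S_{-3} + D_q) + (S_{-3})^2) D f = -28431x^3 + 147x^2 + 9x - 1
(∇ + J + S_{-3/2}) ((S_{-3} + D_q) + (S_{-3})^2) D f = 2106x^4 - (255683/9)x^3 + 25416x^2 - (75400/3)x + 25055/3
(S_{-1} + (∇ + J + S_{-3/2})) ((S_{-3} + D_q) + (S_{-3})^2) D f = 2106x^4 - (331499/9)x^3 + (76444/3)x^2 - (75382/3)x + 25052/3

the result is g(x) = 2106x^4 - (331499/9)x^3 + (76444/3)x^2 - (75382/3)x + 25052/3


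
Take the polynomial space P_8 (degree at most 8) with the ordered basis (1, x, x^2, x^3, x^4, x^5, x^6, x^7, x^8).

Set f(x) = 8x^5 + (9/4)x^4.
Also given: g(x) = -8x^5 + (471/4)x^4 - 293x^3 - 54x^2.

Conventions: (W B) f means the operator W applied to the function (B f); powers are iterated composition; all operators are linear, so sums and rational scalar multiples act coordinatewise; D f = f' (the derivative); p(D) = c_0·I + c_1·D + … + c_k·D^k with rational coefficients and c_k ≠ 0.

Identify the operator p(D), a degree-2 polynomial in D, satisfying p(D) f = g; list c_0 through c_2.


D^0 f = 8x^5 + (9/4)x^4
D^1 f = 40x^4 + 9x^3
D^2 f = 160x^3 + 27x^2
matching coefficients of g against c_0 f + c_1 Df + … from the top degree down determines the c_i
solution: c_0 = -1, c_1 = 3, c_2 = -2

c_0 = -1, c_1 = 3, c_2 = -2


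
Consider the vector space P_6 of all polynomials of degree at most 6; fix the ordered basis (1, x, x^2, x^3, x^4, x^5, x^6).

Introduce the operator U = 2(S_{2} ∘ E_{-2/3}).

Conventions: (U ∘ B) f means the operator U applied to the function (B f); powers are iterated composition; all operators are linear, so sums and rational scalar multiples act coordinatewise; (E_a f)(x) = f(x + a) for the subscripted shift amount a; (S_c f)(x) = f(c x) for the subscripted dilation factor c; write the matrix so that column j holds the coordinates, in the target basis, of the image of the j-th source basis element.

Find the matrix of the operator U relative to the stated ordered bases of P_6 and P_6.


the matrix is [[2, -4/3, 8/9, -16/27, 32/81, -64/243, 128/729]; [0, 4, -16/3, 16/3, -128/27, 320/81, -256/81]; [0, 0, 8, -16, 64/3, -640/27, 640/27]; [0, 0, 0, 16, -128/3, 640/9, -2560/27]; [0, 0, 0, 0, 32, -320/3, 640/3]; [0, 0, 0, 0, 0, 64, -256]; [0, 0, 0, 0, 0, 0, 128]] (rows listed top to bottom)

image of 1: 2
image of x: 4x - 4/3
image of x^2: 8x^2 - (16/3)x + 8/9
image of x^3: 16x^3 - 16x^2 + (16/3)x - 16/27
image of x^4: 32x^4 - (128/3)x^3 + (64/3)x^2 - (128/27)x + 32/81
image of x^5: 64x^5 - (320/3)x^4 + (640/9)x^3 - (640/27)x^2 + (320/81)x - 64/243
image of x^6: 128x^6 - 256x^5 + (640/3)x^4 - (2560/27)x^3 + (640/27)x^2 - (256/81)x + 128/729
each image's coordinates form column j of the matrix


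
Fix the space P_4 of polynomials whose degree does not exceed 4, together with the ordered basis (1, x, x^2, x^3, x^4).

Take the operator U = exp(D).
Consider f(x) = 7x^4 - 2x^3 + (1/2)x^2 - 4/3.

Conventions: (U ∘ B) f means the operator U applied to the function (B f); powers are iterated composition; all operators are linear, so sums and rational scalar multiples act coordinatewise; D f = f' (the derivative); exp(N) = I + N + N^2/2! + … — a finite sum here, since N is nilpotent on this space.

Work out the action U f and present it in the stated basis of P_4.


the result is g(x) = 7x^4 + 26x^3 + (73/2)x^2 + 23x + 25/6

order-1 term: 28x^3 - 6x^2 + x
order-2 term: 42x^2 - 6x + 1/2
order-3 term: 28x - 2
order-4 term: 7
the series for exp(D) f terminates at order 4
exp(D) f = 7x^4 + 26x^3 + (73/2)x^2 + 23x + 25/6


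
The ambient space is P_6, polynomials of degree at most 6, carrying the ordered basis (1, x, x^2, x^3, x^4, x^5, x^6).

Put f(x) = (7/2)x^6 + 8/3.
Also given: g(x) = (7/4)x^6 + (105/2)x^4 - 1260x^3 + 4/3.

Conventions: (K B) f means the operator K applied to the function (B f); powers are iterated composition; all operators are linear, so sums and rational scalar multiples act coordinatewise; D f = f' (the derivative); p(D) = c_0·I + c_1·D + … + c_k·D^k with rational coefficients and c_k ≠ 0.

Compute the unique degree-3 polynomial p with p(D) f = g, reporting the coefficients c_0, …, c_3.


p(D) = (1/2)·I + (1/2)·D^2 − 3·D^3, i.e. c_0 = 1/2, c_1 = 0, c_2 = 1/2, c_3 = -3

D^0 f = (7/2)x^6 + 8/3
D^1 f = 21x^5
D^2 f = 105x^4
D^3 f = 420x^3
matching coefficients of g against c_0 f + c_1 Df + … from the top degree down determines the c_i
solution: c_0 = 1/2, c_1 = 0, c_2 = 1/2, c_3 = -3


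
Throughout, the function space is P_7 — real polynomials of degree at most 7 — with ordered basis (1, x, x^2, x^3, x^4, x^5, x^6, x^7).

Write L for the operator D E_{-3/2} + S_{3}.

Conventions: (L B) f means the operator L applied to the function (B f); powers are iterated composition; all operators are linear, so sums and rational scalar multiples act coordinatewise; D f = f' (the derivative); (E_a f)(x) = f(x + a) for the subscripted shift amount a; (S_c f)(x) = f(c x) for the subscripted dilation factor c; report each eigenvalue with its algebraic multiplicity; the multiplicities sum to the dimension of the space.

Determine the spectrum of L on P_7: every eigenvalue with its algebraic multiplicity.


λ = 1 (multiplicity 1), λ = 3 (multiplicity 1), λ = 9 (multiplicity 1), λ = 27 (multiplicity 1), λ = 81 (multiplicity 1), λ = 243 (multiplicity 1), λ = 729 (multiplicity 1), λ = 2187 (multiplicity 1)

image of 1: 1
image of x: 3x + 1
image of x^2: 9x^2 + 2x - 3
image of x^3: 27x^3 + 3x^2 - 9x + 27/4
image of x^4: 81x^4 + 4x^3 - 18x^2 + 27x - 27/2
image of x^5: 243x^5 + 5x^4 - 30x^3 + (135/2)x^2 - (135/2)x + 405/16
image of x^6: 729x^6 + 6x^5 - 45x^4 + 135x^3 - (405/2)x^2 + (1215/8)x - 729/16
image of x^7: 2187x^7 + 7x^6 - 63x^5 + (945/4)x^4 - (945/2)x^3 + (8505/16)x^2 - (5103/16)x + 5103/64
the matrix is upper triangular; its diagonal is (1, 3, 9, 27, 81, 243, 729, 2187)
for a triangular matrix the eigenvalues are the diagonal entries, with algebraic multiplicity their repetition count


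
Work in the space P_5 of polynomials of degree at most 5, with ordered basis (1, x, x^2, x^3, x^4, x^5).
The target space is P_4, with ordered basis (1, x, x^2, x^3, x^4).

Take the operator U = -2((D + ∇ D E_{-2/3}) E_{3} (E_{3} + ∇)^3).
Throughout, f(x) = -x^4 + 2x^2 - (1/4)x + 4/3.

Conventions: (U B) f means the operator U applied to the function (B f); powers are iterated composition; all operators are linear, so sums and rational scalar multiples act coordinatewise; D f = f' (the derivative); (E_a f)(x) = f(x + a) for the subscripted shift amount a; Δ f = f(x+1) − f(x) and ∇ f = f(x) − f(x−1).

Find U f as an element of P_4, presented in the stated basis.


g(x) = 8x^3 + 384x^2 + 5480x + 142147/6

E_{3} f = -x^4 - 12x^3 - 52x^2 - (385/4)x - 749/12
∇ f = -4x^3 + 6x^2 - 5/4
(E_{3} + ∇) f = -x^4 - 16x^3 - 46x^2 - (385/4)x - 191/3
E_{3} (E_{3} + ∇) f = -x^4 - 28x^3 - 244x^2 - (3649/4)x - 15353/12
∇ (E_{3} + ∇) f = -4x^3 - 42x^2 - 48x - 261/4
(E_{3} + ∇) (E_{3} + ∇) f = -x^4 - 32x^3 - 286x^2 - (3841/4)x - 4034/3
E_{3} (E_{3} + ∇) (E_{3} + ∇) f = -x^4 - 44x^3 - 628x^2 - (14593/4)x - 92933/12
∇ (E_{3} + ∇) (E_{3} + ∇) f = -4x^3 - 90x^2 - 480x - 2821/4
(E_{3} + ∇) (E_{3} + ∇) (E_{3} + ∇) f = -x^4 - 48x^3 - 718x^2 - (16513/4)x - 25349/3
E_{3} (E_{3} + ∇)^3 f = -x^4 - 60x^3 - 1204x^2 - (39361/4)x - 344081/12
D E_{3} (E_{3} + ∇)^3 f = -4x^3 - 180x^2 - 2408x - 39361/4
E_{-2/3} E_{3} (E_{3} + ∇)^3 f = -x^4 - (172/3)x^3 - (3260/3)x^2 - (897883/108)x - 7332373/324
D E_{-2/3} E_{3} (E_{3} + ∇)^3 f = -4x^3 - 172x^2 - (6520/3)x - 897883/108
∇ D E_{-2/3} E_{3} (E_{3} + ∇)^3 f = -12x^2 - 332x - 6016/3
(D + ∇ D E_{-2/3}) E_{3} (E_{3} + ∇)^3 f = -4x^3 - 192x^2 - 2740x - 142147/12
(-2((D + ∇ D E_{-2/3}) E_{3} (E_{3} + ∇)^3)) f = 8x^3 + 384x^2 + 5480x + 142147/6


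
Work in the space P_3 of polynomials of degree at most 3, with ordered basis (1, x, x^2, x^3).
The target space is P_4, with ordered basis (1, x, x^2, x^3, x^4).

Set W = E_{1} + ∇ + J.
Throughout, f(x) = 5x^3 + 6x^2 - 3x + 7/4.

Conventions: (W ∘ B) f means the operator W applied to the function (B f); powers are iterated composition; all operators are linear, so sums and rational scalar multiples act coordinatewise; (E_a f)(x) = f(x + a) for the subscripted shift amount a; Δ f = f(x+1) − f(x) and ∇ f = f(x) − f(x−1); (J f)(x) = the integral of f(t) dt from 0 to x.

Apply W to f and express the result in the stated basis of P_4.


E_{1} f = 5x^3 + 21x^2 + 24x + 39/4
∇ f = 15x^2 - 3x - 4
J f = (5/4)x^4 + 2x^3 - (3/2)x^2 + (7/4)x
(E_{1} + ∇ + J) f = (5/4)x^4 + 7x^3 + (69/2)x^2 + (91/4)x + 23/4

the image equals g(x) = (5/4)x^4 + 7x^3 + (69/2)x^2 + (91/4)x + 23/4


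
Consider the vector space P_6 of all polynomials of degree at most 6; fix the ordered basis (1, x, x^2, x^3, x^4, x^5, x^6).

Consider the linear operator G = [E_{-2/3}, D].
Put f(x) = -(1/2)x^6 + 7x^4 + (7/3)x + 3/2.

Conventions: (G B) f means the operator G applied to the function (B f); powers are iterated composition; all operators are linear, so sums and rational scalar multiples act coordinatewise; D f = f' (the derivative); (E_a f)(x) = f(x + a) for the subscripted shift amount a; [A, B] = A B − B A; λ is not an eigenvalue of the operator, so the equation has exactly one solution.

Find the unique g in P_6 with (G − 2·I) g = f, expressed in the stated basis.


write g with unknown coordinates in the stated basis and equate coefficients in (G − 2·I) g = f
solving from the highest basis element down gives g = (1/4)x^6 - (7/2)x^4 - (7/6)x - 3/4
check: G g = 0
so G g − 2·g = -(1/2)x^6 + 7x^4 + (7/3)x + 3/2 = f ✓

the result is g(x) = (1/4)x^6 - (7/2)x^4 - (7/6)x - 3/4


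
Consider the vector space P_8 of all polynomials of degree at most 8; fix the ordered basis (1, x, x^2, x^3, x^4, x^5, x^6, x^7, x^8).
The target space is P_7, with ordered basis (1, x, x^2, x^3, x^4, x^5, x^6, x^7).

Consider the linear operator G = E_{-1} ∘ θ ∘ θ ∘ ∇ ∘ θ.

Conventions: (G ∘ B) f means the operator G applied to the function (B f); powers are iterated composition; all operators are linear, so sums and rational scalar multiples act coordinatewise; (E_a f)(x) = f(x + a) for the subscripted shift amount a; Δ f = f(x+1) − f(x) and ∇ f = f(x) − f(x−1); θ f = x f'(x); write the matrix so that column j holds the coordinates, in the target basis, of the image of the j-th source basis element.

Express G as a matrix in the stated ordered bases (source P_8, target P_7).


the matrix is [[0, 0, -4, 45, -256, 1075, -3816, 12201, -36352]; [0, 0, 4, -81, 640, -3375, 14256, -52479, 176128]; [0, 0, 0, 36, -528, 3950, -21240, 93933, -365568]; [0, 0, 0, 0, 144, -2050, 15840, -89915, 422912]; [0, 0, 0, 0, 0, 400, -5940, 48755, -295680]; [0, 0, 0, 0, 0, 0, 900, -14259, 125440]; [0, 0, 0, 0, 0, 0, 0, 1764, -30016]; [0, 0, 0, 0, 0, 0, 0, 0, 3136]] (rows listed top to bottom)

image of 1: 0
image of x: 0
image of x^2: 4x - 4
image of x^3: 36x^2 - 81x + 45
image of x^4: 144x^3 - 528x^2 + 640x - 256
image of x^5: 400x^4 - 2050x^3 + 3950x^2 - 3375x + 1075
image of x^6: 900x^5 - 5940x^4 + 15840x^3 - 21240x^2 + 14256x - 3816
image of x^7: 1764x^6 - 14259x^5 + 48755x^4 - 89915x^3 + 93933x^2 - 52479x + 12201
image of x^8: 3136x^7 - 30016x^6 + 125440x^5 - 295680x^4 + 422912x^3 - 365568x^2 + 176128x - 36352
each image's coordinates form column j of the matrix


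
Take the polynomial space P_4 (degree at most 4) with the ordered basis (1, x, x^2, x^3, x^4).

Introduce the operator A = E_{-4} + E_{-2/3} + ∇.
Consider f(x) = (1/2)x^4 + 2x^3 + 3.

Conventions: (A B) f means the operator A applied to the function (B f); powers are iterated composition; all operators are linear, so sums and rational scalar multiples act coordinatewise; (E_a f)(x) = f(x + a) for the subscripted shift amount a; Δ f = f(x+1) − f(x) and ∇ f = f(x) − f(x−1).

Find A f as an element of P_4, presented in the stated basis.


the result is g(x) = x^4 - (10/3)x^3 + (73/3)x^2 - (916/27)x + 1135/162

E_{-4} f = (1/2)x^4 - 6x^3 + 24x^2 - 32x + 3
E_{-2/3} f = (1/2)x^4 + (2/3)x^3 - (8/3)x^2 + (56/27)x + 203/81
∇ f = 2x^3 + 3x^2 - 4x + 3/2
(E_{-4} + E_{-2/3} + ∇) f = x^4 - (10/3)x^3 + (73/3)x^2 - (916/27)x + 1135/162


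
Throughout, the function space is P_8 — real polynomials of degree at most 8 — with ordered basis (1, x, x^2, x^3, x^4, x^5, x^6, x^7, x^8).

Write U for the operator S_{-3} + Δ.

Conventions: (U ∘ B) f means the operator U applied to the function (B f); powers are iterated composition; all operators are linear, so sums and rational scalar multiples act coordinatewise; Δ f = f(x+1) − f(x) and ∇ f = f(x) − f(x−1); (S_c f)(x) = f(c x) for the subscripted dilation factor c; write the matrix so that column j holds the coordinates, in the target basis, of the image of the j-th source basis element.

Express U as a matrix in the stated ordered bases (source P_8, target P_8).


image of 1: 1
image of x: -3x + 1
image of x^2: 9x^2 + 2x + 1
image of x^3: -27x^3 + 3x^2 + 3x + 1
image of x^4: 81x^4 + 4x^3 + 6x^2 + 4x + 1
image of x^5: -243x^5 + 5x^4 + 10x^3 + 10x^2 + 5x + 1
image of x^6: 729x^6 + 6x^5 + 15x^4 + 20x^3 + 15x^2 + 6x + 1
image of x^7: -2187x^7 + 7x^6 + 21x^5 + 35x^4 + 35x^3 + 21x^2 + 7x + 1
image of x^8: 6561x^8 + 8x^7 + 28x^6 + 56x^5 + 70x^4 + 56x^3 + 28x^2 + 8x + 1
each image's coordinates form column j of the matrix

the matrix is [[1, 1, 1, 1, 1, 1, 1, 1, 1]; [0, -3, 2, 3, 4, 5, 6, 7, 8]; [0, 0, 9, 3, 6, 10, 15, 21, 28]; [0, 0, 0, -27, 4, 10, 20, 35, 56]; [0, 0, 0, 0, 81, 5, 15, 35, 70]; [0, 0, 0, 0, 0, -243, 6, 21, 56]; [0, 0, 0, 0, 0, 0, 729, 7, 28]; [0, 0, 0, 0, 0, 0, 0, -2187, 8]; [0, 0, 0, 0, 0, 0, 0, 0, 6561]] (rows listed top to bottom)


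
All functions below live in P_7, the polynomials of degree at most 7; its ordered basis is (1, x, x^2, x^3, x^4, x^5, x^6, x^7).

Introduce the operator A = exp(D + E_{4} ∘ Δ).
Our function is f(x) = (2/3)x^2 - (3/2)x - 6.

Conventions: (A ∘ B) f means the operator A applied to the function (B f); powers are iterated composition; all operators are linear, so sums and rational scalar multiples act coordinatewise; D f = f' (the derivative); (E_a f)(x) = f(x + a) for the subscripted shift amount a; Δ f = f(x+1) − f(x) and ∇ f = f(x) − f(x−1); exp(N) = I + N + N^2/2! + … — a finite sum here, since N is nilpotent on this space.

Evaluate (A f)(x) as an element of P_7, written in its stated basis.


order-1 term: (8/3)x + 3
order-2 term: 8/3
the series for exp(D + E_{4} ∘ Δ) f terminates at order 2
exp(D + E_{4} ∘ Δ) f = (2/3)x^2 + (7/6)x - 1/3

g(x) = (2/3)x^2 + (7/6)x - 1/3
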